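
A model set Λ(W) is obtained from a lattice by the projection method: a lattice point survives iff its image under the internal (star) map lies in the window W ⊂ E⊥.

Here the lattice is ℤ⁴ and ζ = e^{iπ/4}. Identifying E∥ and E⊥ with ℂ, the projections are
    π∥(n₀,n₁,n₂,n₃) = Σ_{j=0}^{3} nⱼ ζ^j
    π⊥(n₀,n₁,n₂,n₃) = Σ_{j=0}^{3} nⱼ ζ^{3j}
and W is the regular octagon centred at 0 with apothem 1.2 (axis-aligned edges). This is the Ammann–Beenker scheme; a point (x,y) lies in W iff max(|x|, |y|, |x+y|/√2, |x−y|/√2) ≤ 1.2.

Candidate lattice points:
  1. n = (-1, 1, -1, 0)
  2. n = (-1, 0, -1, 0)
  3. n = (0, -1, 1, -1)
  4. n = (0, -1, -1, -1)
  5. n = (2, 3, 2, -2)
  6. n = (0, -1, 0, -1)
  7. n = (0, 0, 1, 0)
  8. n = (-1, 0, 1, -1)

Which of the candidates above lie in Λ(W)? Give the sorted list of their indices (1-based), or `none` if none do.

4, 7

Internal map: ζ^{3j} for j=0..3 gives (1,0), (−√2/2,√2/2), (0,−1), (√2/2,√2/2).
#1 (-1, 1, -1, 0): internal (-1.707107, 1.707107); octagon support 2.414214 vs apothem 1.2 → ∉ W
#2 (-1, 0, -1, 0): internal (-1.000000, 1.000000); octagon support 1.414214 vs apothem 1.2 → ∉ W
#3 (0, -1, 1, -1): internal (0.000000, -2.414214); octagon support 2.414214 vs apothem 1.2 → ∉ W
#4 (0, -1, -1, -1): internal (0.000000, -0.414214); octagon support 0.414214 vs apothem 1.2 → ∈ W
#5 (2, 3, 2, -2): internal (-1.535534, -1.292893); octagon support 2.000000 vs apothem 1.2 → ∉ W
#6 (0, -1, 0, -1): internal (0.000000, -1.414214); octagon support 1.414214 vs apothem 1.2 → ∉ W
#7 (0, 0, 1, 0): internal (0.000000, -1.000000); octagon support 1.000000 vs apothem 1.2 → ∈ W
#8 (-1, 0, 1, -1): internal (-1.707107, -1.707107); octagon support 2.414214 vs apothem 1.2 → ∉ W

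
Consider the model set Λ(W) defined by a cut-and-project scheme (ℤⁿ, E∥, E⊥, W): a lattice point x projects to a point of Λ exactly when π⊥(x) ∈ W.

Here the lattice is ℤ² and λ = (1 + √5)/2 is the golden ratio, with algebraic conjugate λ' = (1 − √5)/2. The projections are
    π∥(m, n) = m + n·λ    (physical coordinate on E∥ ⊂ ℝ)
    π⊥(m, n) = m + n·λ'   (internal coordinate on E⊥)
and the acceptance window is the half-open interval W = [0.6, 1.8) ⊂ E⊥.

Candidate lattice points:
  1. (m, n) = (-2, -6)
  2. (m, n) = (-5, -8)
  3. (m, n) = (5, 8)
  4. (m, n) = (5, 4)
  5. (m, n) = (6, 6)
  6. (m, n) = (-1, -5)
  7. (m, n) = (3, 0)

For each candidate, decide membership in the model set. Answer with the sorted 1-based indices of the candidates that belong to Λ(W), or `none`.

λ' = (1−√5)/2 ≈ -0.6180.
#1 (-2,-6): internal coord -2 + (-6)·λ' = +1.7082; +1.7082 ∈ [0.6, 1.8) → IN Λ
#2 (-5,-8): internal coord -5 + (-8)·λ' = -0.0557; -0.0557 ∉ [0.6, 1.8) → out
#3 (5,8): internal coord 5 + (8)·λ' = +0.0557; +0.0557 ∉ [0.6, 1.8) → out
#4 (5,4): internal coord 5 + (4)·λ' = +2.5279; +2.5279 ∉ [0.6, 1.8) → out
#5 (6,6): internal coord 6 + (6)·λ' = +2.2918; +2.2918 ∉ [0.6, 1.8) → out
#6 (-1,-5): internal coord -1 + (-5)·λ' = +2.0902; +2.0902 ∉ [0.6, 1.8) → out
#7 (3,0): internal coord 3 + (0)·λ' = +3.0000; +3.0000 ∉ [0.6, 1.8) → out

1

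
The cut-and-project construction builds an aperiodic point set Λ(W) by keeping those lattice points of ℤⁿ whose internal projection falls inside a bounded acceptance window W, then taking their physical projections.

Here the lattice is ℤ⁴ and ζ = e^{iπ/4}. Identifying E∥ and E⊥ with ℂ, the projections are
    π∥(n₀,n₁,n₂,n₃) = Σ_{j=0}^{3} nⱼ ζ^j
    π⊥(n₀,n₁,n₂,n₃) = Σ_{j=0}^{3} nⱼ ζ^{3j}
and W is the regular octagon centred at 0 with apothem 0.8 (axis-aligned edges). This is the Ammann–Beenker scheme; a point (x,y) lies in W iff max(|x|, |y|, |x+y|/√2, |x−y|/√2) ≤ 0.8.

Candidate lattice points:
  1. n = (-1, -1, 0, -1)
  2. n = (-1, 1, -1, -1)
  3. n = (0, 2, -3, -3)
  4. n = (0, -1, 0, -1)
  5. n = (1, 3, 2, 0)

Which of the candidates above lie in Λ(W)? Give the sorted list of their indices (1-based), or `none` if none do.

With ζ = e^{iπ/4} the internal vectors are ζ^0,ζ^3,ζ^6,ζ^9.
#1 (-1, -1, 0, -1): internal (-1.00000, -1.41421); octagon support 1.70711 vs apothem 0.8 → ∉ W
#2 (-1, 1, -1, -1): internal (-2.41421, 1.00000); octagon support 2.41421 vs apothem 0.8 → ∉ W
#3 (0, 2, -3, -3): internal (-3.53553, 2.29289); octagon support 4.12132 vs apothem 0.8 → ∉ W
#4 (0, -1, 0, -1): internal (0.00000, -1.41421); octagon support 1.41421 vs apothem 0.8 → ∉ W
#5 (1, 3, 2, 0): internal (-1.12132, 0.12132); octagon support 1.12132 vs apothem 0.8 → ∉ W

none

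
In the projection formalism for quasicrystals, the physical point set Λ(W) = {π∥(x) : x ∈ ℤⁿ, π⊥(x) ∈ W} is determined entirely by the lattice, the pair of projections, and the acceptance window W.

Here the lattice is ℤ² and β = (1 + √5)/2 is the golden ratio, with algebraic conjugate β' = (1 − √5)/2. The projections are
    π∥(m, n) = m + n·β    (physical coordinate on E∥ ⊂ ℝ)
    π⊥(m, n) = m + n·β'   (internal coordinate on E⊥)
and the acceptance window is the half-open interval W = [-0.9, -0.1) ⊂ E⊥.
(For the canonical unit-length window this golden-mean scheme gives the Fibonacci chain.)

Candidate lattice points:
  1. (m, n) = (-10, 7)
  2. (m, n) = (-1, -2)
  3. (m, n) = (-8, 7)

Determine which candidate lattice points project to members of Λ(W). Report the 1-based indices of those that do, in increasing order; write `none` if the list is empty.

β' = (1−√5)/2 ≈ -0.61803.
#1 (-10,7): internal coord -10 + (7)·β' = -14.32624; -14.32624 ∉ [-0.9, -0.1) → out
#2 (-1,-2): internal coord -1 + (-2)·β' = +0.23607; +0.23607 ∉ [-0.9, -0.1) → out
#3 (-8,7): internal coord -8 + (7)·β' = -12.32624; -12.32624 ∉ [-0.9, -0.1) → out

none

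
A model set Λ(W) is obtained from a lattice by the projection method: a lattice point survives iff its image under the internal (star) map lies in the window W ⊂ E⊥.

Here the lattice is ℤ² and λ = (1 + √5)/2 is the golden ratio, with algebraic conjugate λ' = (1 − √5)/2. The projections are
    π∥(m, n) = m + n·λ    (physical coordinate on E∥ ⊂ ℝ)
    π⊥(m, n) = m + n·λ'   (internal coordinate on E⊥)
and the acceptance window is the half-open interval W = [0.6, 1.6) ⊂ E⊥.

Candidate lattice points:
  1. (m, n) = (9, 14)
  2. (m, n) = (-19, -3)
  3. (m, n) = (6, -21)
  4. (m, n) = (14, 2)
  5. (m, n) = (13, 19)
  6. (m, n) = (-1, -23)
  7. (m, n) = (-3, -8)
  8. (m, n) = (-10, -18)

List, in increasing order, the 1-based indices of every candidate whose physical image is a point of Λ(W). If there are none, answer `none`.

5, 8

Numerically λ ≈ 1.6180 and λ' = −1/λ ≈ -0.6180.
candidate 1: (m,n)=(9,14) → π∥ = 9+14·λ ≈ 31.6525, π⊥ = 9+14·λ' ≈ 0.3475 ∉ [0.6, 1.6) ⇒ out
candidate 2: (m,n)=(-19,-3) → π∥ = -19-3·λ ≈ -23.8541, π⊥ = -19-3·λ' ≈ -17.1459 ∉ [0.6, 1.6) ⇒ out
candidate 3: (m,n)=(6,-21) → π∥ = 6-21·λ ≈ -27.9787, π⊥ = 6-21·λ' ≈ 18.9787 ∉ [0.6, 1.6) ⇒ out
candidate 4: (m,n)=(14,2) → π∥ = 14+2·λ ≈ 17.2361, π⊥ = 14+2·λ' ≈ 12.7639 ∉ [0.6, 1.6) ⇒ out
candidate 5: (m,n)=(13,19) → π∥ = 13+19·λ ≈ 43.7426, π⊥ = 13+19·λ' ≈ 1.2574 ∈ [0.6, 1.6) ⇒ IN Λ
candidate 6: (m,n)=(-1,-23) → π∥ = -1-23·λ ≈ -38.2148, π⊥ = -1-23·λ' ≈ 13.2148 ∉ [0.6, 1.6) ⇒ out
candidate 7: (m,n)=(-3,-8) → π∥ = -3-8·λ ≈ -15.9443, π⊥ = -3-8·λ' ≈ 1.9443 ∉ [0.6, 1.6) ⇒ out
candidate 8: (m,n)=(-10,-18) → π∥ = -10-18·λ ≈ -39.1246, π⊥ = -10-18·λ' ≈ 1.1246 ∈ [0.6, 1.6) ⇒ IN Λ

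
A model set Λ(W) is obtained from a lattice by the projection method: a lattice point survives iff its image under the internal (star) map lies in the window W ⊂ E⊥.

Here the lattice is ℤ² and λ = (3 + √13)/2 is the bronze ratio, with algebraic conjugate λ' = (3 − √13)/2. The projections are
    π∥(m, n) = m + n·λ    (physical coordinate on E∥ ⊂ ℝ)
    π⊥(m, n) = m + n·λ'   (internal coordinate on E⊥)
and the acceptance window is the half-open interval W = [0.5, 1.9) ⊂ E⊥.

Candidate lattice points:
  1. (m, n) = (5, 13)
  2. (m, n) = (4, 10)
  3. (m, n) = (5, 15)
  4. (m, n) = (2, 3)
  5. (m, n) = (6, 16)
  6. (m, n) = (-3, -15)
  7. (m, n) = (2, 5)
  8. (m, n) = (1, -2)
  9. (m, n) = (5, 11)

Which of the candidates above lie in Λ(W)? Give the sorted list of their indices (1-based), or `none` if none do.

Compute λ' = (3−√13)/2 = -0.3028, so π⊥(m,n) = m -0.3028·n.
candidate 1: (m,n)=(5,13) → π∥ = 5+13·λ ≈ 47.9361, π⊥ = 5+13·λ' ≈ 1.0639 ∈ [0.5, 1.9) ⇒ IN Λ
candidate 2: (m,n)=(4,10) → π∥ = 4+10·λ ≈ 37.0278, π⊥ = 4+10·λ' ≈ 0.9722 ∈ [0.5, 1.9) ⇒ IN Λ
candidate 3: (m,n)=(5,15) → π∥ = 5+15·λ ≈ 54.5416, π⊥ = 5+15·λ' ≈ 0.4584 ∉ [0.5, 1.9) ⇒ out
candidate 4: (m,n)=(2,3) → π∥ = 2+3·λ ≈ 11.9083, π⊥ = 2+3·λ' ≈ 1.0917 ∈ [0.5, 1.9) ⇒ IN Λ
candidate 5: (m,n)=(6,16) → π∥ = 6+16·λ ≈ 58.8444, π⊥ = 6+16·λ' ≈ 1.1556 ∈ [0.5, 1.9) ⇒ IN Λ
candidate 6: (m,n)=(-3,-15) → π∥ = -3-15·λ ≈ -52.5416, π⊥ = -3-15·λ' ≈ 1.5416 ∈ [0.5, 1.9) ⇒ IN Λ
candidate 7: (m,n)=(2,5) → π∥ = 2+5·λ ≈ 18.5139, π⊥ = 2+5·λ' ≈ 0.4861 ∉ [0.5, 1.9) ⇒ out
candidate 8: (m,n)=(1,-2) → π∥ = 1-2·λ ≈ -5.6056, π⊥ = 1-2·λ' ≈ 1.6056 ∈ [0.5, 1.9) ⇒ IN Λ
candidate 9: (m,n)=(5,11) → π∥ = 5+11·λ ≈ 41.3305, π⊥ = 5+11·λ' ≈ 1.6695 ∈ [0.5, 1.9) ⇒ IN Λ

1, 2, 4, 5, 6, 8, 9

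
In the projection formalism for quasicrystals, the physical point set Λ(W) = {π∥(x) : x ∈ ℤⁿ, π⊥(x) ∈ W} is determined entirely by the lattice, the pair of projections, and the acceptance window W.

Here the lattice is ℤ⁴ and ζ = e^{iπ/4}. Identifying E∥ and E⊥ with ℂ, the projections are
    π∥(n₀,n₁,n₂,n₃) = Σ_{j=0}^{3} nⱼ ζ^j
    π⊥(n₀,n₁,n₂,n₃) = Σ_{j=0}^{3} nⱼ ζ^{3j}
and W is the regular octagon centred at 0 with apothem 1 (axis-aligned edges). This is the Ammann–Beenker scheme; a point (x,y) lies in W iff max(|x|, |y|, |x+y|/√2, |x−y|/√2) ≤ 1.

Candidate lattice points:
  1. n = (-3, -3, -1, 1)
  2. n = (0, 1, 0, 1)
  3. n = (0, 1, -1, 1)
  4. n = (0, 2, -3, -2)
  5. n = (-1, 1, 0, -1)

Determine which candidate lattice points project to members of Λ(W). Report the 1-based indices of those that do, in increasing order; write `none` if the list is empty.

π⊥(n) = n₀ + n₁ζ³ + n₂ζ⁶ + n₃ζ⁹ where ζ = e^{iπ/4}.
candidate 1: n = (-3, -3, -1, 1) → π⊥ ≈ (-0.171573, -0.414214); max(|x|,|y|,|x±y|/√2) = 0.414214 ≤ 1 ⇒ ∈ W
candidate 2: n = (0, 1, 0, 1) → π⊥ ≈ (+0.000000, +1.414214); max(|x|,|y|,|x±y|/√2) = 1.414214 > 1 ⇒ ∉ W
candidate 3: n = (0, 1, -1, 1) → π⊥ ≈ (+0.000000, +2.414214); max(|x|,|y|,|x±y|/√2) = 2.414214 > 1 ⇒ ∉ W
candidate 4: n = (0, 2, -3, -2) → π⊥ ≈ (-2.828427, +3.000000); max(|x|,|y|,|x±y|/√2) = 4.121320 > 1 ⇒ ∉ W
candidate 5: n = (-1, 1, 0, -1) → π⊥ ≈ (-2.414214, +0.000000); max(|x|,|y|,|x±y|/√2) = 2.414214 > 1 ⇒ ∉ W

1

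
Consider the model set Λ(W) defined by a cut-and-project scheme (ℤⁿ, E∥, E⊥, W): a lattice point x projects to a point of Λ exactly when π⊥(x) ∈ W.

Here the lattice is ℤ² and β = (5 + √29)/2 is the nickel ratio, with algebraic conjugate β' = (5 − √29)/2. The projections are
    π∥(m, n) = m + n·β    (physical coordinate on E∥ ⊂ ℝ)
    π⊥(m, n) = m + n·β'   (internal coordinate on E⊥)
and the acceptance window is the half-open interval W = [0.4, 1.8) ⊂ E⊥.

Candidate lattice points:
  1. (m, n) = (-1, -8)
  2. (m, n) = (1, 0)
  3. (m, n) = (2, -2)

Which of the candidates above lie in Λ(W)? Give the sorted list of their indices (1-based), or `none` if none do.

Numerically β ≈ 5.1926 and β' = −1/β ≈ -0.1926.
#1 (-1,-8): internal coord -1 + (-8)·β' = +0.5407; +0.5407 ∈ [0.4, 1.8) → IN Λ
#2 (1,0): internal coord 1 + (0)·β' = +1.0000; +1.0000 ∈ [0.4, 1.8) → IN Λ
#3 (2,-2): internal coord 2 + (-2)·β' = +2.3852; +2.3852 ∉ [0.4, 1.8) → out

1, 2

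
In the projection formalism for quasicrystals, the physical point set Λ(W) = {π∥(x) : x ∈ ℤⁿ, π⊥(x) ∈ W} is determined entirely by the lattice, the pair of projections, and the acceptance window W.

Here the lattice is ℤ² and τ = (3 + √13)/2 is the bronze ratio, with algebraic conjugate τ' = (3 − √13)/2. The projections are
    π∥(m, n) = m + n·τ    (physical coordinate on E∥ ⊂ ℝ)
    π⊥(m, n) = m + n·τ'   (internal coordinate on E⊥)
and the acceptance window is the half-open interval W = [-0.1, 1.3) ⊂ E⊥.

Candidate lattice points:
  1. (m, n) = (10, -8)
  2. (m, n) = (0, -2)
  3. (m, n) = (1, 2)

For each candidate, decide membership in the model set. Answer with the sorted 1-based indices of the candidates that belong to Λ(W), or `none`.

2, 3

τ' = (3−√13)/2 ≈ -0.302776.
[1] lift (10,-8): star map gives 12.422205; window check -0.1 ≤ 12.422205 < 1.3 is false → out
[2] lift (0,-2): star map gives 0.605551; window check -0.1 ≤ 0.605551 < 1.3 is true → IN Λ
[3] lift (1,2): star map gives 0.394449; window check -0.1 ≤ 0.394449 < 1.3 is true → IN Λ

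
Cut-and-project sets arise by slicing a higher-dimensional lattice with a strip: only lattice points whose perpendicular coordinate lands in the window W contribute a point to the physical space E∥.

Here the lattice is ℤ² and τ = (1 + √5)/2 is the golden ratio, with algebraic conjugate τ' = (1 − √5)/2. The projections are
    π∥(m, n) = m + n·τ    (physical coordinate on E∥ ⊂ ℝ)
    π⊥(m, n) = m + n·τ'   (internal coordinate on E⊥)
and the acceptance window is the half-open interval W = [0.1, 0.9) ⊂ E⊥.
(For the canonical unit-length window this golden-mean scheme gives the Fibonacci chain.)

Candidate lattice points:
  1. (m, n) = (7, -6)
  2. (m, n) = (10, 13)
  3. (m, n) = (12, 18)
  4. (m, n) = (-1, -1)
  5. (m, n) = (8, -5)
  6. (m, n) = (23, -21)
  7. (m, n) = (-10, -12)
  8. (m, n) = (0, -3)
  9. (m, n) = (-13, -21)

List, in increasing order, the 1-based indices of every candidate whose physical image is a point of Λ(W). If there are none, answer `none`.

3

Compute τ' = (1−√5)/2 = -0.61803, so π⊥(m,n) = m -0.61803·n.
[1] lift (7,-6): star map gives 10.70820; window check 0.1 ≤ 10.70820 < 0.9 is false → out
[2] lift (10,13): star map gives 1.96556; window check 0.1 ≤ 1.96556 < 0.9 is false → out
[3] lift (12,18): star map gives 0.87539; window check 0.1 ≤ 0.87539 < 0.9 is true → IN Λ
[4] lift (-1,-1): star map gives -0.38197; window check 0.1 ≤ -0.38197 < 0.9 is false → out
[5] lift (8,-5): star map gives 11.09017; window check 0.1 ≤ 11.09017 < 0.9 is false → out
[6] lift (23,-21): star map gives 35.97871; window check 0.1 ≤ 35.97871 < 0.9 is false → out
[7] lift (-10,-12): star map gives -2.58359; window check 0.1 ≤ -2.58359 < 0.9 is false → out
[8] lift (0,-3): star map gives 1.85410; window check 0.1 ≤ 1.85410 < 0.9 is false → out
[9] lift (-13,-21): star map gives -0.02129; window check 0.1 ≤ -0.02129 < 0.9 is false → out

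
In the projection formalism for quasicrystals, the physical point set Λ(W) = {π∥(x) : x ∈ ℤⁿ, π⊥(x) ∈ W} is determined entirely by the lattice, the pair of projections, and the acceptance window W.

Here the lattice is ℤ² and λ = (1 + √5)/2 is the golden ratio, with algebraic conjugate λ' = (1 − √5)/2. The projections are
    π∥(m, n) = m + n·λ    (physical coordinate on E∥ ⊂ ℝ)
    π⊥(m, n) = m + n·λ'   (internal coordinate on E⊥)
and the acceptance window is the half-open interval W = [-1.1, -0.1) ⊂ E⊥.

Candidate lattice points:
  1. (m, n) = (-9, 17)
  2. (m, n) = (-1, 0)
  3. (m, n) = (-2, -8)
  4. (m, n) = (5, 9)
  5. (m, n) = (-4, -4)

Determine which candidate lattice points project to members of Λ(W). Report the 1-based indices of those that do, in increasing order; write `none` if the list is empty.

Compute λ' = (1−√5)/2 = -0.61803, so π⊥(m,n) = m -0.61803·n.
#1 (-9,17): internal coord -9 + (17)·λ' = -19.50658; -19.50658 ∉ [-1.1, -0.1) → out
#2 (-1,0): internal coord -1 + (0)·λ' = -1.00000; -1.00000 ∈ [-1.1, -0.1) → IN Λ
#3 (-2,-8): internal coord -2 + (-8)·λ' = +2.94427; +2.94427 ∉ [-1.1, -0.1) → out
#4 (5,9): internal coord 5 + (9)·λ' = -0.56231; -0.56231 ∈ [-1.1, -0.1) → IN Λ
#5 (-4,-4): internal coord -4 + (-4)·λ' = -1.52786; -1.52786 ∉ [-1.1, -0.1) → out

2, 4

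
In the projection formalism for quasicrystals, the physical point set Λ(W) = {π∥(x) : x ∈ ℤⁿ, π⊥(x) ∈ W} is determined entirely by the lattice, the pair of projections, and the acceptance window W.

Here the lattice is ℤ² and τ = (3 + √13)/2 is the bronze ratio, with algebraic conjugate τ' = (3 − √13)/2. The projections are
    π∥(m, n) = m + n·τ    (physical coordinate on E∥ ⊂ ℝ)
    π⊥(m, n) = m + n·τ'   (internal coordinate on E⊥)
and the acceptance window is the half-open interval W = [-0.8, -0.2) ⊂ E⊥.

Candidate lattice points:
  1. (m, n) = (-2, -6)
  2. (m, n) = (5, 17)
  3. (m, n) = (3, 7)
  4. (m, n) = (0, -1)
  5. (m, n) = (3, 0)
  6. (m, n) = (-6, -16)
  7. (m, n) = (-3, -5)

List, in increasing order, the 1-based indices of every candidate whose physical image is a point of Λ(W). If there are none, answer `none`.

Numerically τ ≈ 3.30278 and τ' = −1/τ ≈ -0.30278.
candidate 1: (m,n)=(-2,-6) → π∥ = -2-6·τ ≈ -21.81665, π⊥ = -2-6·τ' ≈ -0.18335 ∉ [-0.8, -0.2) ⇒ out
candidate 2: (m,n)=(5,17) → π∥ = 5+17·τ ≈ 61.14719, π⊥ = 5+17·τ' ≈ -0.14719 ∉ [-0.8, -0.2) ⇒ out
candidate 3: (m,n)=(3,7) → π∥ = 3+7·τ ≈ 26.11943, π⊥ = 3+7·τ' ≈ 0.88057 ∉ [-0.8, -0.2) ⇒ out
candidate 4: (m,n)=(0,-1) → π∥ = 0-1·τ ≈ -3.30278, π⊥ = 0-1·τ' ≈ 0.30278 ∉ [-0.8, -0.2) ⇒ out
candidate 5: (m,n)=(3,0) → π∥ = 3+0·τ ≈ 3.00000, π⊥ = 3+0·τ' ≈ 3.00000 ∉ [-0.8, -0.2) ⇒ out
candidate 6: (m,n)=(-6,-16) → π∥ = -6-16·τ ≈ -58.84441, π⊥ = -6-16·τ' ≈ -1.15559 ∉ [-0.8, -0.2) ⇒ out
candidate 7: (m,n)=(-3,-5) → π∥ = -3-5·τ ≈ -19.51388, π⊥ = -3-5·τ' ≈ -1.48612 ∉ [-0.8, -0.2) ⇒ out

none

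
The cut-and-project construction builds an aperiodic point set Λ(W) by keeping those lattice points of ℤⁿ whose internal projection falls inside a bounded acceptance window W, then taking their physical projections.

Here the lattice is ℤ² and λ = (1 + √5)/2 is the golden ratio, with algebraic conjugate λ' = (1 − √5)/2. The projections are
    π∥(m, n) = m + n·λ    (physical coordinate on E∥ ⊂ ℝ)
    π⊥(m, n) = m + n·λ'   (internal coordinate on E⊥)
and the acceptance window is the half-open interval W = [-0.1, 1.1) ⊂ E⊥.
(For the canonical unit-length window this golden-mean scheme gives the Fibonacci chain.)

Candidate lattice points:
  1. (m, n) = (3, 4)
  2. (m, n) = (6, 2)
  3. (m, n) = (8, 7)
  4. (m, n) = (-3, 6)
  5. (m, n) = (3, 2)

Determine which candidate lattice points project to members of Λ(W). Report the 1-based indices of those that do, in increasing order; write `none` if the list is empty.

1

Numerically λ ≈ 1.61803 and λ' = −1/λ ≈ -0.61803.
#1 (3,4): internal coord 3 + (4)·λ' = +0.52786; +0.52786 ∈ [-0.1, 1.1) → IN Λ
#2 (6,2): internal coord 6 + (2)·λ' = +4.76393; +4.76393 ∉ [-0.1, 1.1) → out
#3 (8,7): internal coord 8 + (7)·λ' = +3.67376; +3.67376 ∉ [-0.1, 1.1) → out
#4 (-3,6): internal coord -3 + (6)·λ' = -6.70820; -6.70820 ∉ [-0.1, 1.1) → out
#5 (3,2): internal coord 3 + (2)·λ' = +1.76393; +1.76393 ∉ [-0.1, 1.1) → out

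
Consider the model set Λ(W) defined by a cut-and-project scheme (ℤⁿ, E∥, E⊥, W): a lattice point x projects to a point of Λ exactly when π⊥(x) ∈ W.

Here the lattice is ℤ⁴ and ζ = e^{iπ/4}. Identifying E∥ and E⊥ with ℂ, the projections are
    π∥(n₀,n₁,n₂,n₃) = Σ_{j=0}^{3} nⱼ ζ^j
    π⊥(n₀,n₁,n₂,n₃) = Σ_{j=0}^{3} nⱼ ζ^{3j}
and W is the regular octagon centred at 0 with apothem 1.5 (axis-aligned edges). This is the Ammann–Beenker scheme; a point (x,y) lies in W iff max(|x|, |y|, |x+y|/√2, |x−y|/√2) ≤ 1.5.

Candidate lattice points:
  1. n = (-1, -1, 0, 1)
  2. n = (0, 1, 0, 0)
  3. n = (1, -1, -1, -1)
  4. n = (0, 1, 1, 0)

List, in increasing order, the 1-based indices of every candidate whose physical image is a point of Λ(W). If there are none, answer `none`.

1, 2, 3, 4

Internal map: ζ^{3j} for j=0..3 gives (1,0), (−√2/2,√2/2), (0,−1), (√2/2,√2/2).
candidate 1: n = (-1, -1, 0, 1) → π⊥ ≈ (+0.4142, +0.0000); max(|x|,|y|,|x±y|/√2) = 0.4142 ≤ 1.5 ⇒ ∈ W
candidate 2: n = (0, 1, 0, 0) → π⊥ ≈ (-0.7071, +0.7071); max(|x|,|y|,|x±y|/√2) = 1.0000 ≤ 1.5 ⇒ ∈ W
candidate 3: n = (1, -1, -1, -1) → π⊥ ≈ (+1.0000, -0.4142); max(|x|,|y|,|x±y|/√2) = 1.0000 ≤ 1.5 ⇒ ∈ W
candidate 4: n = (0, 1, 1, 0) → π⊥ ≈ (-0.7071, -0.2929); max(|x|,|y|,|x±y|/√2) = 0.7071 ≤ 1.5 ⇒ ∈ W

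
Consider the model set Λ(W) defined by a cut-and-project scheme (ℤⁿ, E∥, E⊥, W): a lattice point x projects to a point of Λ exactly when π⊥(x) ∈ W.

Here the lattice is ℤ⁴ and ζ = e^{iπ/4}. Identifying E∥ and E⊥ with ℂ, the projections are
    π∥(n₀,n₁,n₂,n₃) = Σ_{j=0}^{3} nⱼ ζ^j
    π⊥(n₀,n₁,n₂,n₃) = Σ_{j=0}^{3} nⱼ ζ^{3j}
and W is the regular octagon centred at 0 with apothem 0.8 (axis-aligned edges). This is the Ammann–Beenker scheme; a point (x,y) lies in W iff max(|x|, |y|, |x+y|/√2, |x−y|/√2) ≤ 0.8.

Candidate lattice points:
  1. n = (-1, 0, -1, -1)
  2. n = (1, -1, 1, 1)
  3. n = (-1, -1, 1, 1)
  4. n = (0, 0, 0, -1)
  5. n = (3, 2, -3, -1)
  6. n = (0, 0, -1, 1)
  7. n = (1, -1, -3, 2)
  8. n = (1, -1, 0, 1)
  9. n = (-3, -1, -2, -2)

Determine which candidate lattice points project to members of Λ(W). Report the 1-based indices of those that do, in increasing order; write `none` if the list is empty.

none

Internal map: ζ^{3j} for j=0..3 gives (1,0), (−√2/2,√2/2), (0,−1), (√2/2,√2/2).
#1 (-1, 0, -1, -1): internal (-1.707107, 0.292893); octagon support 1.707107 vs apothem 0.8 → ∉ W
#2 (1, -1, 1, 1): internal (2.414214, -1.000000); octagon support 2.414214 vs apothem 0.8 → ∉ W
#3 (-1, -1, 1, 1): internal (0.414214, -1.000000); octagon support 1.000000 vs apothem 0.8 → ∉ W
#4 (0, 0, 0, -1): internal (-0.707107, -0.707107); octagon support 1.000000 vs apothem 0.8 → ∉ W
#5 (3, 2, -3, -1): internal (0.878680, 3.707107); octagon support 3.707107 vs apothem 0.8 → ∉ W
#6 (0, 0, -1, 1): internal (0.707107, 1.707107); octagon support 1.707107 vs apothem 0.8 → ∉ W
#7 (1, -1, -3, 2): internal (3.121320, 3.707107); octagon support 4.828427 vs apothem 0.8 → ∉ W
#8 (1, -1, 0, 1): internal (2.414214, 0.000000); octagon support 2.414214 vs apothem 0.8 → ∉ W
#9 (-3, -1, -2, -2): internal (-3.707107, -0.121320); octagon support 3.707107 vs apothem 0.8 → ∉ W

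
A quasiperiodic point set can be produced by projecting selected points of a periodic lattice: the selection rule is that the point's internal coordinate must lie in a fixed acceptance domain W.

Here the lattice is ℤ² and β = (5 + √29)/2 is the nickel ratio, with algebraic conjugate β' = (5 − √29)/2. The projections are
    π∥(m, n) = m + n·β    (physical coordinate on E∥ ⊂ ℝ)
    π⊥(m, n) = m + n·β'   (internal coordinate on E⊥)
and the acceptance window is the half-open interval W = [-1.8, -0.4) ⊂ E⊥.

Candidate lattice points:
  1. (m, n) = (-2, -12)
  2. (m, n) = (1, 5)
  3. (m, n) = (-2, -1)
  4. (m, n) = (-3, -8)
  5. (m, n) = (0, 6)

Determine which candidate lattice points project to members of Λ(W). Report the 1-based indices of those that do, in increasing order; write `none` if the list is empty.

β' = (5−√29)/2 ≈ -0.192582.
candidate 1: (m,n)=(-2,-12) → π∥ = -2-12·β ≈ -64.310989, π⊥ = -2-12·β' ≈ 0.310989 ∉ [-1.8, -0.4) ⇒ out
candidate 2: (m,n)=(1,5) → π∥ = 1+5·β ≈ 26.962912, π⊥ = 1+5·β' ≈ 0.037088 ∉ [-1.8, -0.4) ⇒ out
candidate 3: (m,n)=(-2,-1) → π∥ = -2-1·β ≈ -7.192582, π⊥ = -2-1·β' ≈ -1.807418 ∉ [-1.8, -0.4) ⇒ out
candidate 4: (m,n)=(-3,-8) → π∥ = -3-8·β ≈ -44.540659, π⊥ = -3-8·β' ≈ -1.459341 ∈ [-1.8, -0.4) ⇒ IN Λ
candidate 5: (m,n)=(0,6) → π∥ = 0+6·β ≈ 31.155494, π⊥ = 0+6·β' ≈ -1.155494 ∈ [-1.8, -0.4) ⇒ IN Λ

4, 5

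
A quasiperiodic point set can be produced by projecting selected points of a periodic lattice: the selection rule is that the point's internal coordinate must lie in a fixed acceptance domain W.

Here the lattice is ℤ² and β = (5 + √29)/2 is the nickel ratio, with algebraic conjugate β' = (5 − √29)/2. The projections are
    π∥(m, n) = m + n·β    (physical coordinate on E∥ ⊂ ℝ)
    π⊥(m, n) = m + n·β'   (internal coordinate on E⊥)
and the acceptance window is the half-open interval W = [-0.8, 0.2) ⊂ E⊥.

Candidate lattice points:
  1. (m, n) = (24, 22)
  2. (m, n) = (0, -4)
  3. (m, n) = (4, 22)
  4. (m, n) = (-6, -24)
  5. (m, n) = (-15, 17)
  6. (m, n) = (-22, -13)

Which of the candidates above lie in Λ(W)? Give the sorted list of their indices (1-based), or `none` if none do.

Compute β' = (5−√29)/2 = -0.1926, so π⊥(m,n) = m -0.1926·n.
candidate 1: (m,n)=(24,22) → π∥ = 24+22·β ≈ 138.2368, π⊥ = 24+22·β' ≈ 19.7632 ∉ [-0.8, 0.2) ⇒ out
candidate 2: (m,n)=(0,-4) → π∥ = 0-4·β ≈ -20.7703, π⊥ = 0-4·β' ≈ 0.7703 ∉ [-0.8, 0.2) ⇒ out
candidate 3: (m,n)=(4,22) → π∥ = 4+22·β ≈ 118.2368, π⊥ = 4+22·β' ≈ -0.2368 ∈ [-0.8, 0.2) ⇒ IN Λ
candidate 4: (m,n)=(-6,-24) → π∥ = -6-24·β ≈ -130.6220, π⊥ = -6-24·β' ≈ -1.3780 ∉ [-0.8, 0.2) ⇒ out
candidate 5: (m,n)=(-15,17) → π∥ = -15+17·β ≈ 73.2739, π⊥ = -15+17·β' ≈ -18.2739 ∉ [-0.8, 0.2) ⇒ out
candidate 6: (m,n)=(-22,-13) → π∥ = -22-13·β ≈ -89.5036, π⊥ = -22-13·β' ≈ -19.4964 ∉ [-0.8, 0.2) ⇒ out

3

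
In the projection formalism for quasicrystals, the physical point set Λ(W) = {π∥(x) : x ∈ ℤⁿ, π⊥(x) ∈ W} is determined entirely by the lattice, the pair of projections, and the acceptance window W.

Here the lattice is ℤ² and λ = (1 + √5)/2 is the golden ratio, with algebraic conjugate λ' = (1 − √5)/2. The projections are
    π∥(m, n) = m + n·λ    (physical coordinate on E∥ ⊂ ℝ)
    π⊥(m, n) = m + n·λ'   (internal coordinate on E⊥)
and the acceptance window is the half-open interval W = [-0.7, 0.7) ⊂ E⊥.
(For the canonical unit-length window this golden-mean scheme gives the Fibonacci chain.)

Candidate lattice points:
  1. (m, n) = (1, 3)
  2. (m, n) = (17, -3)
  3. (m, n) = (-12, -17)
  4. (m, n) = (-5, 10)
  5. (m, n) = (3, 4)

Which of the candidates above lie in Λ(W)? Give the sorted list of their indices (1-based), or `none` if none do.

Compute λ' = (1−√5)/2 = -0.6180, so π⊥(m,n) = m -0.6180·n.
[1] lift (1,3): star map gives -0.8541; window check -0.7 ≤ -0.8541 < 0.7 is false → out
[2] lift (17,-3): star map gives 18.8541; window check -0.7 ≤ 18.8541 < 0.7 is false → out
[3] lift (-12,-17): star map gives -1.4934; window check -0.7 ≤ -1.4934 < 0.7 is false → out
[4] lift (-5,10): star map gives -11.1803; window check -0.7 ≤ -11.1803 < 0.7 is false → out
[5] lift (3,4): star map gives 0.5279; window check -0.7 ≤ 0.5279 < 0.7 is true → IN Λ

5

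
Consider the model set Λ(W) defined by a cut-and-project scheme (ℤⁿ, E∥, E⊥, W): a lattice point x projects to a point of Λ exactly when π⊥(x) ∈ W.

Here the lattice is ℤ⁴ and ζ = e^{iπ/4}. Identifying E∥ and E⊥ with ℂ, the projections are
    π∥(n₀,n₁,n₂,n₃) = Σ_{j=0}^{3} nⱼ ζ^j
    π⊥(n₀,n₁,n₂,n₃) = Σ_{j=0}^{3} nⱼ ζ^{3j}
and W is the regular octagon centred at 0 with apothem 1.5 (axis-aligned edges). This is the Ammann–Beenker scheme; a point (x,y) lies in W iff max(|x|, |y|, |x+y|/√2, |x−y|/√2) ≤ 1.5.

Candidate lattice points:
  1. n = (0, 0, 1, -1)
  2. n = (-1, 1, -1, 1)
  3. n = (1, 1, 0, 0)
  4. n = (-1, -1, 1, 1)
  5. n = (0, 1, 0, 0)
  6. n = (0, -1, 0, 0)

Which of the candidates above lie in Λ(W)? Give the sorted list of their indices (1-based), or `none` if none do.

With ζ = e^{iπ/4} the internal vectors are ζ^0,ζ^3,ζ^6,ζ^9.
candidate 1: n = (0, 0, 1, -1) → π⊥ ≈ (-0.707107, -1.707107); max(|x|,|y|,|x±y|/√2) = 1.707107 > 1.5 ⇒ ∉ W
candidate 2: n = (-1, 1, -1, 1) → π⊥ ≈ (-1.000000, +2.414214); max(|x|,|y|,|x±y|/√2) = 2.414214 > 1.5 ⇒ ∉ W
candidate 3: n = (1, 1, 0, 0) → π⊥ ≈ (+0.292893, +0.707107); max(|x|,|y|,|x±y|/√2) = 0.707107 ≤ 1.5 ⇒ ∈ W
candidate 4: n = (-1, -1, 1, 1) → π⊥ ≈ (+0.414214, -1.000000); max(|x|,|y|,|x±y|/√2) = 1.000000 ≤ 1.5 ⇒ ∈ W
candidate 5: n = (0, 1, 0, 0) → π⊥ ≈ (-0.707107, +0.707107); max(|x|,|y|,|x±y|/√2) = 1.000000 ≤ 1.5 ⇒ ∈ W
candidate 6: n = (0, -1, 0, 0) → π⊥ ≈ (+0.707107, -0.707107); max(|x|,|y|,|x±y|/√2) = 1.000000 ≤ 1.5 ⇒ ∈ W

3, 4, 5, 6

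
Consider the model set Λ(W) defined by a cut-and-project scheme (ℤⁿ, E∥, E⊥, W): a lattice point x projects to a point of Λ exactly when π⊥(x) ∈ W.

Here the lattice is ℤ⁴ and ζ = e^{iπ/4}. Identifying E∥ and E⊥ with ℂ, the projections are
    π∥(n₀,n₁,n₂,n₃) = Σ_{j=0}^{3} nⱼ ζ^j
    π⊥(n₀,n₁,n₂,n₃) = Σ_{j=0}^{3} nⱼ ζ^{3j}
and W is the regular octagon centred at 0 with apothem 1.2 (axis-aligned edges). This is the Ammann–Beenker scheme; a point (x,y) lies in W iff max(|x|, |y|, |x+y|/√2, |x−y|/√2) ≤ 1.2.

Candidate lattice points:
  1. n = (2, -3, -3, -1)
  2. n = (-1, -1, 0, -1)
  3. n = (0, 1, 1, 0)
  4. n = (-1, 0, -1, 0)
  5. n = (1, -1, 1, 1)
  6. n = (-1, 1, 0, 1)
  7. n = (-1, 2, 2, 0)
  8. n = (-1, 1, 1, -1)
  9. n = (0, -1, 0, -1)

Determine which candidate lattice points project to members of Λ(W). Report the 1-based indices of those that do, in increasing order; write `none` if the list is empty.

With ζ = e^{iπ/4} the internal vectors are ζ^0,ζ^3,ζ^6,ζ^9.
#1 (2, -3, -3, -1): internal (3.41421, 0.17157); octagon support 3.41421 vs apothem 1.2 → ∉ W
#2 (-1, -1, 0, -1): internal (-1.00000, -1.41421); octagon support 1.70711 vs apothem 1.2 → ∉ W
#3 (0, 1, 1, 0): internal (-0.70711, -0.29289); octagon support 0.70711 vs apothem 1.2 → ∈ W
#4 (-1, 0, -1, 0): internal (-1.00000, 1.00000); octagon support 1.41421 vs apothem 1.2 → ∉ W
#5 (1, -1, 1, 1): internal (2.41421, -1.00000); octagon support 2.41421 vs apothem 1.2 → ∉ W
#6 (-1, 1, 0, 1): internal (-1.00000, 1.41421); octagon support 1.70711 vs apothem 1.2 → ∉ W
#7 (-1, 2, 2, 0): internal (-2.41421, -0.58579); octagon support 2.41421 vs apothem 1.2 → ∉ W
#8 (-1, 1, 1, -1): internal (-2.41421, -1.00000); octagon support 2.41421 vs apothem 1.2 → ∉ W
#9 (0, -1, 0, -1): internal (0.00000, -1.41421); octagon support 1.41421 vs apothem 1.2 → ∉ W

3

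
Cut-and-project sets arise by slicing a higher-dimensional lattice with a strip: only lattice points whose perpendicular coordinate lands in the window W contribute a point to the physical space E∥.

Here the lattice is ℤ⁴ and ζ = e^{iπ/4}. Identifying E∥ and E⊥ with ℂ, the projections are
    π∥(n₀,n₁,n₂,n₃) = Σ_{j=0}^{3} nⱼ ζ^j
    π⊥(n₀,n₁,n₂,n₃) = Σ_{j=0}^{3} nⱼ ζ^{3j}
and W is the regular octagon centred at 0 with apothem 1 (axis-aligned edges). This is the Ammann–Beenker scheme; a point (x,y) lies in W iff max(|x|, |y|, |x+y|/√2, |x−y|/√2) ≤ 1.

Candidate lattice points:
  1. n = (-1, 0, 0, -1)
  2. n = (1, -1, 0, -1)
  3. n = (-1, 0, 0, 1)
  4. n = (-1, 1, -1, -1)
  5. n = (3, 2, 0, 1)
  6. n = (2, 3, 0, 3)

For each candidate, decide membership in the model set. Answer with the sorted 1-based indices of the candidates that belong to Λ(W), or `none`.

3

π⊥(n) = n₀ + n₁ζ³ + n₂ζ⁶ + n₃ζ⁹ where ζ = e^{iπ/4}.
#1 (-1, 0, 0, -1): internal (-1.707107, -0.707107); octagon support 1.707107 vs apothem 1 → ∉ W
#2 (1, -1, 0, -1): internal (1.000000, -1.414214); octagon support 1.707107 vs apothem 1 → ∉ W
#3 (-1, 0, 0, 1): internal (-0.292893, 0.707107); octagon support 0.707107 vs apothem 1 → ∈ W
#4 (-1, 1, -1, -1): internal (-2.414214, 1.000000); octagon support 2.414214 vs apothem 1 → ∉ W
#5 (3, 2, 0, 1): internal (2.292893, 2.121320); octagon support 3.121320 vs apothem 1 → ∉ W
#6 (2, 3, 0, 3): internal (2.000000, 4.242641); octagon support 4.414214 vs apothem 1 → ∉ W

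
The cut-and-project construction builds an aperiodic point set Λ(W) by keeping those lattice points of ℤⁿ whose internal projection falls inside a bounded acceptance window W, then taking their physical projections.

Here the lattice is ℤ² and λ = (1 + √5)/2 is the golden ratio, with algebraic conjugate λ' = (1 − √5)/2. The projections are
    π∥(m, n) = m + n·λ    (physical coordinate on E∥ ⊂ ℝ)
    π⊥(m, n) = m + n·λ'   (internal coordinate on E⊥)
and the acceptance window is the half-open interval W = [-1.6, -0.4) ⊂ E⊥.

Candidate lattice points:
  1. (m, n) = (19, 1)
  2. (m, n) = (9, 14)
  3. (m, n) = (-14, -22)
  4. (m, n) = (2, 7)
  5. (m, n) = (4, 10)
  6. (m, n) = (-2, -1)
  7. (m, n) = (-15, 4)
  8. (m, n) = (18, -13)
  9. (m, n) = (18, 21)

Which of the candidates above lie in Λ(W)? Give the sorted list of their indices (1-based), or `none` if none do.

Numerically λ ≈ 1.618034 and λ' = −1/λ ≈ -0.618034.
#1 (19,1): internal coord 19 + (1)·λ' = +18.381966; +18.381966 ∉ [-1.6, -0.4) → out
#2 (9,14): internal coord 9 + (14)·λ' = +0.347524; +0.347524 ∉ [-1.6, -0.4) → out
#3 (-14,-22): internal coord -14 + (-22)·λ' = -0.403252; -0.403252 ∈ [-1.6, -0.4) → IN Λ
#4 (2,7): internal coord 2 + (7)·λ' = -2.326238; -2.326238 ∉ [-1.6, -0.4) → out
#5 (4,10): internal coord 4 + (10)·λ' = -2.180340; -2.180340 ∉ [-1.6, -0.4) → out
#6 (-2,-1): internal coord -2 + (-1)·λ' = -1.381966; -1.381966 ∈ [-1.6, -0.4) → IN Λ
#7 (-15,4): internal coord -15 + (4)·λ' = -17.472136; -17.472136 ∉ [-1.6, -0.4) → out
#8 (18,-13): internal coord 18 + (-13)·λ' = +26.034442; +26.034442 ∉ [-1.6, -0.4) → out
#9 (18,21): internal coord 18 + (21)·λ' = +5.021286; +5.021286 ∉ [-1.6, -0.4) → out

3, 6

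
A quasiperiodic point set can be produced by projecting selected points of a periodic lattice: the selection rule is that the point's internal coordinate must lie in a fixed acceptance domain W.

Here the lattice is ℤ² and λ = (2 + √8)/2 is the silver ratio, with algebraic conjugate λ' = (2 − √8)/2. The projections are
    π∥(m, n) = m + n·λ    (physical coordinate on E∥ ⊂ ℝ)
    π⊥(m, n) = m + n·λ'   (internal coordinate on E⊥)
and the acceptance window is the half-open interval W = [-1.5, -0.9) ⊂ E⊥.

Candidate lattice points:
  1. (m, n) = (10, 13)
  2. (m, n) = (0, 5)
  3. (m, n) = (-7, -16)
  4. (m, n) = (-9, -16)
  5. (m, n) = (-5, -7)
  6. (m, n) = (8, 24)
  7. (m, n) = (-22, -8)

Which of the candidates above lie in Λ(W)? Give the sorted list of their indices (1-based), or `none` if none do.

none

Numerically λ ≈ 2.41421 and λ' = −1/λ ≈ -0.41421.
#1 (10,13): internal coord 10 + (13)·λ' = +4.61522; +4.61522 ∉ [-1.5, -0.9) → out
#2 (0,5): internal coord 0 + (5)·λ' = -2.07107; -2.07107 ∉ [-1.5, -0.9) → out
#3 (-7,-16): internal coord -7 + (-16)·λ' = -0.37258; -0.37258 ∉ [-1.5, -0.9) → out
#4 (-9,-16): internal coord -9 + (-16)·λ' = -2.37258; -2.37258 ∉ [-1.5, -0.9) → out
#5 (-5,-7): internal coord -5 + (-7)·λ' = -2.10051; -2.10051 ∉ [-1.5, -0.9) → out
#6 (8,24): internal coord 8 + (24)·λ' = -1.94113; -1.94113 ∉ [-1.5, -0.9) → out
#7 (-22,-8): internal coord -22 + (-8)·λ' = -18.68629; -18.68629 ∉ [-1.5, -0.9) → out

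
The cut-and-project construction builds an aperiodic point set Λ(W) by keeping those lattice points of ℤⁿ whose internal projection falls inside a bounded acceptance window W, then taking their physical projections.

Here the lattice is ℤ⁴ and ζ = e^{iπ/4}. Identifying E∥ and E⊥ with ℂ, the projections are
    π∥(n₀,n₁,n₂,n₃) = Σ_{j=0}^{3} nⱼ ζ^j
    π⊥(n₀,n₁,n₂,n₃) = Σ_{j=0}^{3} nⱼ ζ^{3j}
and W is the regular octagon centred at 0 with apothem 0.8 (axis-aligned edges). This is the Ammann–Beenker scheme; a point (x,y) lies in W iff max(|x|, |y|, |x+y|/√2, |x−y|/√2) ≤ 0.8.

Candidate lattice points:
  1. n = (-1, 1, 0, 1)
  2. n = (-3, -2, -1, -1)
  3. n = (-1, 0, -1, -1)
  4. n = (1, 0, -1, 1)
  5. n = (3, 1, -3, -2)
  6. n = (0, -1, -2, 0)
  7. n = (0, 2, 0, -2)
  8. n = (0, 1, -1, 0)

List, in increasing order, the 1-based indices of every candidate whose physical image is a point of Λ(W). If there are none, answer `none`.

none

Internal map: ζ^{3j} for j=0..3 gives (1,0), (−√2/2,√2/2), (0,−1), (√2/2,√2/2).
candidate 1: n = (-1, 1, 0, 1) → π⊥ ≈ (-1.00000, +1.41421); max(|x|,|y|,|x±y|/√2) = 1.70711 > 0.8 ⇒ ∉ W
candidate 2: n = (-3, -2, -1, -1) → π⊥ ≈ (-2.29289, -1.12132); max(|x|,|y|,|x±y|/√2) = 2.41421 > 0.8 ⇒ ∉ W
candidate 3: n = (-1, 0, -1, -1) → π⊥ ≈ (-1.70711, +0.29289); max(|x|,|y|,|x±y|/√2) = 1.70711 > 0.8 ⇒ ∉ W
candidate 4: n = (1, 0, -1, 1) → π⊥ ≈ (+1.70711, +1.70711); max(|x|,|y|,|x±y|/√2) = 2.41421 > 0.8 ⇒ ∉ W
candidate 5: n = (3, 1, -3, -2) → π⊥ ≈ (+0.87868, +2.29289); max(|x|,|y|,|x±y|/√2) = 2.29289 > 0.8 ⇒ ∉ W
candidate 6: n = (0, -1, -2, 0) → π⊥ ≈ (+0.70711, +1.29289); max(|x|,|y|,|x±y|/√2) = 1.41421 > 0.8 ⇒ ∉ W
candidate 7: n = (0, 2, 0, -2) → π⊥ ≈ (-2.82843, +0.00000); max(|x|,|y|,|x±y|/√2) = 2.82843 > 0.8 ⇒ ∉ W
candidate 8: n = (0, 1, -1, 0) → π⊥ ≈ (-0.70711, +1.70711); max(|x|,|y|,|x±y|/√2) = 1.70711 > 0.8 ⇒ ∉ W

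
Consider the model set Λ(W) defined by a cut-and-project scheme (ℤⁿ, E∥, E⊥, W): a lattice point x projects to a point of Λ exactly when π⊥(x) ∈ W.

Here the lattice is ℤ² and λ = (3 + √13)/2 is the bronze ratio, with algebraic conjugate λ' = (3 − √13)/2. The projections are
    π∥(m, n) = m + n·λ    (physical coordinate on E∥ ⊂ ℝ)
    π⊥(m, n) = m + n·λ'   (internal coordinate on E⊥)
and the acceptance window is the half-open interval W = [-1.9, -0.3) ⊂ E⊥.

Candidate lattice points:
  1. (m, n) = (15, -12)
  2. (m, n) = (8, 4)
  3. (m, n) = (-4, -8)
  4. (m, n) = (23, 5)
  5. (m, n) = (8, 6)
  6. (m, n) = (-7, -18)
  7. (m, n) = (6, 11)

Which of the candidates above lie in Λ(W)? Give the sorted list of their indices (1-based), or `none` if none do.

3, 6

Compute λ' = (3−√13)/2 = -0.3028, so π⊥(m,n) = m -0.3028·n.
candidate 1: (m,n)=(15,-12) → π∥ = 15-12·λ ≈ -24.6333, π⊥ = 15-12·λ' ≈ 18.6333 ∉ [-1.9, -0.3) ⇒ out
candidate 2: (m,n)=(8,4) → π∥ = 8+4·λ ≈ 21.2111, π⊥ = 8+4·λ' ≈ 6.7889 ∉ [-1.9, -0.3) ⇒ out
candidate 3: (m,n)=(-4,-8) → π∥ = -4-8·λ ≈ -30.4222, π⊥ = -4-8·λ' ≈ -1.5778 ∈ [-1.9, -0.3) ⇒ IN Λ
candidate 4: (m,n)=(23,5) → π∥ = 23+5·λ ≈ 39.5139, π⊥ = 23+5·λ' ≈ 21.4861 ∉ [-1.9, -0.3) ⇒ out
candidate 5: (m,n)=(8,6) → π∥ = 8+6·λ ≈ 27.8167, π⊥ = 8+6·λ' ≈ 6.1833 ∉ [-1.9, -0.3) ⇒ out
candidate 6: (m,n)=(-7,-18) → π∥ = -7-18·λ ≈ -66.4500, π⊥ = -7-18·λ' ≈ -1.5500 ∈ [-1.9, -0.3) ⇒ IN Λ
candidate 7: (m,n)=(6,11) → π∥ = 6+11·λ ≈ 42.3305, π⊥ = 6+11·λ' ≈ 2.6695 ∉ [-1.9, -0.3) ⇒ out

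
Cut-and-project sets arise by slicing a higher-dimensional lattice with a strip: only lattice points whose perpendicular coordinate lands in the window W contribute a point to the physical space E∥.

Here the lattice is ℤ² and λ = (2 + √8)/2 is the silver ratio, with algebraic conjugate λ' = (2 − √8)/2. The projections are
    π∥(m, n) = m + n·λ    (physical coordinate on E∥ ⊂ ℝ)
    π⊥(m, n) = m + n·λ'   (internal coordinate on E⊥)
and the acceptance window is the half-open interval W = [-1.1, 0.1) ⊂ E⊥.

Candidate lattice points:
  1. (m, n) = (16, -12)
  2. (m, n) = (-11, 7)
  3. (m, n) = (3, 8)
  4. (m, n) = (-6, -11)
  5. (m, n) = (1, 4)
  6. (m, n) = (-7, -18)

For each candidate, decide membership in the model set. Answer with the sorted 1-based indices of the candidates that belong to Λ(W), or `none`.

Compute λ' = (2−√8)/2 = -0.41421, so π⊥(m,n) = m -0.41421·n.
candidate 1: (m,n)=(16,-12) → π∥ = 16-12·λ ≈ -12.97056, π⊥ = 16-12·λ' ≈ 20.97056 ∉ [-1.1, 0.1) ⇒ out
candidate 2: (m,n)=(-11,7) → π∥ = -11+7·λ ≈ 5.89949, π⊥ = -11+7·λ' ≈ -13.89949 ∉ [-1.1, 0.1) ⇒ out
candidate 3: (m,n)=(3,8) → π∥ = 3+8·λ ≈ 22.31371, π⊥ = 3+8·λ' ≈ -0.31371 ∈ [-1.1, 0.1) ⇒ IN Λ
candidate 4: (m,n)=(-6,-11) → π∥ = -6-11·λ ≈ -32.55635, π⊥ = -6-11·λ' ≈ -1.44365 ∉ [-1.1, 0.1) ⇒ out
candidate 5: (m,n)=(1,4) → π∥ = 1+4·λ ≈ 10.65685, π⊥ = 1+4·λ' ≈ -0.65685 ∈ [-1.1, 0.1) ⇒ IN Λ
candidate 6: (m,n)=(-7,-18) → π∥ = -7-18·λ ≈ -50.45584, π⊥ = -7-18·λ' ≈ 0.45584 ∉ [-1.1, 0.1) ⇒ out

3, 5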